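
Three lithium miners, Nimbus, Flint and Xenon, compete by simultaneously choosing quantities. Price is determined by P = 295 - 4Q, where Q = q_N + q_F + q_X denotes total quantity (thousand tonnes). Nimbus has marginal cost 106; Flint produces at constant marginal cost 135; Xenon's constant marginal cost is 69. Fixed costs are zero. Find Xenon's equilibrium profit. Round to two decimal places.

Nimbus's profit: π_N = (295 - 4Q)q_N - (106q_N). Setting ∂π_N/∂q_N = 0: 189 - 8q_N - 4(q_F + q_X) = 0.
Flint's first-order condition: 160 - 8q_F - 4(q_N + q_X) = 0.
Xenon's profit: π_X = (295 - 4Q)q_X - (69q_X). Setting ∂π_X/∂q_X = 0: 226 - 8q_X - 4(q_N + q_F) = 0.
Adding the 3 conditions: 575 − 8Q − 8Q = 0, i.e. Q = 575/16.
Back-substituting: q_N = (189 − 575/4)/4 = 181/16, q_F = (160 − 575/4)/4 = 65/16, q_X = (226 − 575/4)/4 = 329/16.
Price P = 295 - 4·(575/16) = 605/4.
Xenon's profit: (605/4 - 69)·(329/16) = 1691.2656.

1691.27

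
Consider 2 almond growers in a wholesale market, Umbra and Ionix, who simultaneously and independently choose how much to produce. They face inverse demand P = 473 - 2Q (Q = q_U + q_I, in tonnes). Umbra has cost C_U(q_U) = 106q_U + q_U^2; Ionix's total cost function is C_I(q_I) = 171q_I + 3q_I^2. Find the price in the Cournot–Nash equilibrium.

Umbra's profit: π_U = (473 - 2Q)q_U - (106q_U + q_U²). Setting ∂π_U/∂q_U = 0: 367 - 6q_U - 2(q_I) = 0.
Ionix's profit: π_I = (473 - 2Q)q_I - (171q_I + 3q_I²). Setting ∂π_I/∂q_I = 0: 302 - 10q_I - 2(q_U) = 0.
So q_U = (367 - 2q_I)/6 and q_I = (302 - 2q_U)/10.
Substituting one into the other gives q_U = 219/4 and q_I = 77/4.
Total output Q = 74, so price P = 473 - 2·74 = 325.

325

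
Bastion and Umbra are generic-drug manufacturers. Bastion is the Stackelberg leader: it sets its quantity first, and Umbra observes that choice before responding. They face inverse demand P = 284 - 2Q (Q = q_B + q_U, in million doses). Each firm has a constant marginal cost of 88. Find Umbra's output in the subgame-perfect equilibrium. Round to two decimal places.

24.50

The follower Umbra best-responds to any q_B: π_U = (284 - 2Q)q_U - 88q_U.
Setting the follower's marginal profit to zero, 196 - 2q_B - 4q_U = 0, i.e. q_U = (196 - 2q_B)/4.
The leader anticipates this reaction. Substituting into P = 284 - 2Q gives P = 186 - q_B, so π_B = (186 - q_B)q_B - 88q_B.
Maximising: ∂π_B/∂q_B = 98 - 2q_B = 0, giving q_B = 49.
Then q_U = (196 - 2·49)/4 = 49/2.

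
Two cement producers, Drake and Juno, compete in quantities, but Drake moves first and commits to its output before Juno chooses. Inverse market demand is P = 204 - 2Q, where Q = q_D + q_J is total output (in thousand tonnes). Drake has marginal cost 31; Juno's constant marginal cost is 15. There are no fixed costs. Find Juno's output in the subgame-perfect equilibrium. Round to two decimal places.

27.63

Solve by backward induction. Given q_D, the follower Juno maximises π_J = (204 - 2q_D - 2q_J)q_J - 15q_J.
Setting the follower's marginal profit to zero, 189 - 2q_D - 4q_J = 0, i.e. q_J = (189 - 2q_D)/4.
Drake substitutes q_J(q_D) into its own profit: π_D = q_D(204 - 2q_D - (189 - 2q_D)/2) - 31q_D = (219/2 - q_D)q_D - 31q_D.
Maximising: ∂π_D/∂q_D = 157/2 - 2q_D = 0, giving q_D = 157/4.
Then q_J = (189 - 2·(157/4))/4 = 221/8.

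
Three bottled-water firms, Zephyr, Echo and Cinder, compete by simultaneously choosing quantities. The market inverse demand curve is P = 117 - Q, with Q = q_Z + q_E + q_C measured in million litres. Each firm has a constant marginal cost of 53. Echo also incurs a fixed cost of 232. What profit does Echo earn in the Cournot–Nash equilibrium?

Each firm earns π_i = (117 - Q)q_i - 53q_i.
First-order condition (treating rivals' output as given): 64 - 2q_i - Σ_{j≠i} q_j = 0.
By symmetry each firm produces the same amount; substituting Σ_{j≠i} q_j = 2q_i yields q_i = 64/4 = 16.
Price P = 117 - 48 = 69.
Echo's profit: (69 - 53)·16 - 232 = 24.

24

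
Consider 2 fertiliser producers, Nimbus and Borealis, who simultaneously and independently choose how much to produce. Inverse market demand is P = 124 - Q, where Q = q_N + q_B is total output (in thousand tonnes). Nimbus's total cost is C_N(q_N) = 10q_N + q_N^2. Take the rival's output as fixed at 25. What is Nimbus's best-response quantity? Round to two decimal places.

22.25

With the rival's output fixed at 25, Nimbus's profit is π_N = (124 - 25 - q_N)q_N - (10q_N + q_N²) = (99 - q_N)q_N - (10q_N + q_N²).
∂π_N/∂q_N = 89 - 4q_N = 0, so q_N = 89/4.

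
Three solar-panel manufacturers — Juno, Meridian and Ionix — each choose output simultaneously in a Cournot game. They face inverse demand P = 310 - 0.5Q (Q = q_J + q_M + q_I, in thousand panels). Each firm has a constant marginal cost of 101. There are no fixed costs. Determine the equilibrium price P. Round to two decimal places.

153.25

Each firm earns π_i = (310 - 0.5Q)q_i - 101q_i.
Setting ∂π_i/∂q_i = 0 with rivals' quantities fixed: 209 - q_i - (1/2)·Σ_{j≠i} q_j = 0.
By symmetry each firm produces the same amount; substituting Σ_{j≠i} q_j = 2q_i yields q_i = 209/2.
Total output Q = 627/2, so price P = 310 - (1/2)·(627/2) = 613/4.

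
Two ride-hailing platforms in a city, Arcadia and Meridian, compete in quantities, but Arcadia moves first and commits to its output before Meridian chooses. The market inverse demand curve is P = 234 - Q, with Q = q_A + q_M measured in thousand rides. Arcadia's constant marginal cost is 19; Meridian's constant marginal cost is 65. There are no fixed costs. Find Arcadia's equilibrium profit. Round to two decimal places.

The follower Meridian best-responds to any q_A: π_M = (234 - Q)q_M - 65q_M.
Setting the follower's marginal profit to zero, 169 - q_A - 2q_M = 0, i.e. q_M = (169 - q_A)/2.
The leader anticipates this reaction. Substituting into P = 234 - Q gives P = 299/2 - (1/2)q_A, so π_A = (299/2 - (1/2)q_A)q_A - 19q_A.
Maximising: ∂π_A/∂q_A = 261/2 - q_A = 0, giving q_A = 261/2.
Then q_M = (169 - 261/2)/2 = 77/4.
Price P = 234 - 599/4 = 337/4.
Arcadia's profit: (337/4 - 19)·(261/2) = 8515.1250.

8515.13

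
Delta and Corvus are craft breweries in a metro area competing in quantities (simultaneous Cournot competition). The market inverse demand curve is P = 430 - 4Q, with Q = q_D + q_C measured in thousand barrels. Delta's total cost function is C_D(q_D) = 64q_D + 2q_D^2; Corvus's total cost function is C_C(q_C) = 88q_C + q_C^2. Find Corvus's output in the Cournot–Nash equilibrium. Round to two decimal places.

25.38

Delta's profit: π_D = (430 - 4Q)q_D - (64q_D + 2q_D²). Setting ∂π_D/∂q_D = 0: 366 - 12q_D - 4(q_C) = 0.
Corvus's first-order condition: 342 - 10q_C - 4(q_D) = 0.
So q_D = (366 - 4q_C)/12 and q_C = (342 - 4q_D)/10.
Substituting one into the other gives q_D = 573/26 and q_C = 330/13.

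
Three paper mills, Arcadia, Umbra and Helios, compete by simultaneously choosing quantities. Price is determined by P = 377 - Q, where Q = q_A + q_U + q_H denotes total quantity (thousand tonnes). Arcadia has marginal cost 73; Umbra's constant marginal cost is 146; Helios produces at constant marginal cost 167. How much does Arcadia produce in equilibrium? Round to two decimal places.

117.75

Arcadia's profit: π_A = (377 - Q)q_A - (73q_A). Setting ∂π_A/∂q_A = 0: 304 - 2q_A - (q_U + q_H) = 0.
Umbra's profit: π_U = (377 - Q)q_U - (146q_U). Setting ∂π_U/∂q_U = 0: 231 - 2q_U - (q_A + q_H) = 0.
Helios's first-order condition: 210 - 2q_H - (q_A + q_U) = 0.
Summing all 3 equations gives 745 − 4Q = 0, hence Q = 745/4.
Back-substituting: q_A = (304 − 745/4) = 471/4, q_U = (231 − 745/4) = 179/4, q_H = (210 − 745/4) = 95/4.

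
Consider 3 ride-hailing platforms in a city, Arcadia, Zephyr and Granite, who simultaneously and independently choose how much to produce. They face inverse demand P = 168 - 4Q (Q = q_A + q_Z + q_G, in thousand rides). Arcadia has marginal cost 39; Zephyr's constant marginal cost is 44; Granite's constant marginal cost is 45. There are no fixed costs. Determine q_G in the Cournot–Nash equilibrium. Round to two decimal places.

7.25

Arcadia's profit: π_A = (168 - 4Q)q_A - (39q_A). Setting ∂π_A/∂q_A = 0: 129 - 8q_A - 4(q_Z + q_G) = 0.
Zephyr's profit: π_Z = (168 - 4Q)q_Z - (44q_Z). Setting ∂π_Z/∂q_Z = 0: 124 - 8q_Z - 4(q_A + q_G) = 0.
Granite's profit: π_G = (168 - 4Q)q_G - (45q_G). Setting ∂π_G/∂q_G = 0: 123 - 8q_G - 4(q_A + q_Z) = 0.
Summing all 3 equations gives 376 − 16Q = 0, hence Q = 47/2.
Back-substituting: q_A = (129 − 94)/4 = 35/4, q_Z = (124 − 94)/4 = 15/2, q_G = (123 − 94)/4 = 29/4.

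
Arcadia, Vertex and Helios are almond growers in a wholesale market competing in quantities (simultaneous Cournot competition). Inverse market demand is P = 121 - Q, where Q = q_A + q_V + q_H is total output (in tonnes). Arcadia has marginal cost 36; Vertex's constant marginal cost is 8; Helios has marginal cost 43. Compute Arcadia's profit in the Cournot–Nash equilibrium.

256

Arcadia's profit: π_A = (121 - Q)q_A - (36q_A). Setting ∂π_A/∂q_A = 0: 85 - 2q_A - (q_V + q_H) = 0.
Vertex's first-order condition: 113 - 2q_V - (q_A + q_H) = 0.
Helios's first-order condition: 78 - 2q_H - (q_A + q_V) = 0.
Adding the 3 conditions: 276 − 2Q − 2Q = 0, i.e. Q = 69.
Back-substituting: q_A = (85 − 69) = 16, q_V = (113 − 69) = 44, q_H = (78 − 69) = 9.
Price P = 121 - 69 = 52.
Arcadia's profit: (52 - 36)·16 = 256.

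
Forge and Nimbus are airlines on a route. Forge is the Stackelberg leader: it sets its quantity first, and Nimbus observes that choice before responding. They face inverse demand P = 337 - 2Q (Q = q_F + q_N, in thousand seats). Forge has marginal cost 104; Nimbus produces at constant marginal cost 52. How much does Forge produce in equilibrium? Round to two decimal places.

The follower Nimbus best-responds to any q_F: π_N = (337 - 2Q)q_N - 52q_N.
∂π_N/∂q_N = 285 - 2q_F - 4q_N = 0 gives the reaction function q_N = (285 - 2q_F)/4.
The leader anticipates this reaction. Substituting into P = 337 - 2Q gives P = 389/2 - q_F, so π_F = (389/2 - q_F)q_F - 104q_F.
Maximising: ∂π_F/∂q_F = 181/2 - 2q_F = 0, giving q_F = 181/4.
Then q_N = (285 - 2·(181/4))/4 = 389/8.

45.25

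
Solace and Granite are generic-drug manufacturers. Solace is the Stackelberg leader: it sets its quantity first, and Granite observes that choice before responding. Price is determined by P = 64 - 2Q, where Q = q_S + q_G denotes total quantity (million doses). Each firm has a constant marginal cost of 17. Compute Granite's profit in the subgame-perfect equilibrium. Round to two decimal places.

The follower Granite best-responds to any q_S: π_G = (64 - 2Q)q_G - 17q_G.
∂π_G/∂q_G = 47 - 2q_S - 4q_G = 0 gives the reaction function q_G = (47 - 2q_S)/4.
The leader anticipates this reaction. Substituting into P = 64 - 2Q gives P = 81/2 - q_S, so π_S = (81/2 - q_S)q_S - 17q_S.
Maximising: ∂π_S/∂q_S = 47/2 - 2q_S = 0, giving q_S = 47/4.
Then q_G = (47 - 2·(47/4))/4 = 47/8.
Price P = 64 - 2·(141/8) = 115/4.
Granite's profit: (115/4 - 17)·(47/8) = 69.0313.

69.03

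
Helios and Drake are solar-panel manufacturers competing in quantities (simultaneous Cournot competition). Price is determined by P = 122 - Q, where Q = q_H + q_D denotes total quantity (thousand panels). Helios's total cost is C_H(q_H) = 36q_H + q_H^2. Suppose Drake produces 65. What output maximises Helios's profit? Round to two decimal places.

With the rival's output fixed at 65, Helios's profit is π_H = (122 - 65 - q_H)q_H - (36q_H + q_H²) = (57 - q_H)q_H - (36q_H + q_H²).
∂π_H/∂q_H = 21 - 4q_H = 0, so q_H = 21/4.

5.25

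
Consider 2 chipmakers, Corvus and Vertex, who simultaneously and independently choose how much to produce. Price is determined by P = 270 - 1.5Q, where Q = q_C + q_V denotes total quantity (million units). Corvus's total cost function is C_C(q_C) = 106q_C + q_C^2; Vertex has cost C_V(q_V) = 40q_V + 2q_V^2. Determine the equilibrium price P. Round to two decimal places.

Corvus's profit: π_C = (270 - 1.5Q)q_C - (106q_C + q_C²). Setting ∂π_C/∂q_C = 0: 164 - 5q_C - (3/2)(q_V) = 0.
Vertex's profit: π_V = (270 - 1.5Q)q_V - (40q_V + 2q_V²). Setting ∂π_V/∂q_V = 0: 230 - 7q_V - (3/2)(q_C) = 0.
Best responses: q_C = (164 - (3/2)q_V)/5, q_V = (230 - (3/2)q_C)/7.
Solving the pair: q_C = 24.5191, q_V = 27.6031.
Total output Q = 52.1221, so price P = 270 - (3/2)·52.1221 = 191.8168.

191.82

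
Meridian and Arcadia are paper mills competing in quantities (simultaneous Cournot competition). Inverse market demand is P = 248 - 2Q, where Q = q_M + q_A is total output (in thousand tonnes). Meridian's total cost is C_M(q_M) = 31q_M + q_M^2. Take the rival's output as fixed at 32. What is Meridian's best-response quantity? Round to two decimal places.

With the rival's output fixed at 32, Meridian's profit is π_M = (248 - 2·32 - 2q_M)q_M - (31q_M + q_M²) = (184 - 2q_M)q_M - (31q_M + q_M²).
∂π_M/∂q_M = 153 - 6q_M = 0, so q_M = 51/2.

25.50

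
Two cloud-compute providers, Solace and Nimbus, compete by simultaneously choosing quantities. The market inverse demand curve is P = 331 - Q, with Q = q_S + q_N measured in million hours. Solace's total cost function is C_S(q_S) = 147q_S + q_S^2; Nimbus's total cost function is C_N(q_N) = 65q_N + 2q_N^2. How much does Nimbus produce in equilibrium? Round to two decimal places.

Solace's profit: π_S = (331 - Q)q_S - (147q_S + q_S²). Setting ∂π_S/∂q_S = 0: 184 - 4q_S - (q_N) = 0.
Nimbus's profit: π_N = (331 - Q)q_N - (65q_N + 2q_N²). Setting ∂π_N/∂q_N = 0: 266 - 6q_N - (q_S) = 0.
So q_S = (184 - q_N)/4 and q_N = (266 - q_S)/6.
Substituting one into the other gives q_S = 838/23 and q_N = 880/23.

38.26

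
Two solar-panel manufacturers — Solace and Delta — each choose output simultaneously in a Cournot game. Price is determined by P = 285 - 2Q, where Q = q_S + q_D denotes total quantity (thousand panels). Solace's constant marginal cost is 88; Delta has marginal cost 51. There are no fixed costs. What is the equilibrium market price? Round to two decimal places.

141.33

Solace's profit: π_S = (285 - 2Q)q_S - (88q_S). Setting ∂π_S/∂q_S = 0: 197 - 4q_S - 2(q_D) = 0.
Delta's first-order condition: 234 - 4q_D - 2(q_S) = 0.
Rearranging gives the reaction functions q_S = (197 - 2q_D)/4 and q_D = (234 - 2q_S)/4.
Solving the pair: q_S = 80/3, q_D = 271/6.
Total output Q = 431/6, so price P = 285 - 2·(431/6) = 424/3.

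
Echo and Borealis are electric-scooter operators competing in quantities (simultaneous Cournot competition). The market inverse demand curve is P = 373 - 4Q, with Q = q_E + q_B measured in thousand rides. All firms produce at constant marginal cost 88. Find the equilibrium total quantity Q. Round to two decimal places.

47.50

A representative firm's profit is π_i = q_i(373 - 4Q) - 88q_i.
First-order condition (treating rivals' output as given): 285 - 8q_i - 4q_j = 0.
With identical firms every q_j equals q_i, so q_j = q_i and 285 = 12q_i, giving q_i = 95/4.
Total output Q = 95/4 + 95/4 = 95/2.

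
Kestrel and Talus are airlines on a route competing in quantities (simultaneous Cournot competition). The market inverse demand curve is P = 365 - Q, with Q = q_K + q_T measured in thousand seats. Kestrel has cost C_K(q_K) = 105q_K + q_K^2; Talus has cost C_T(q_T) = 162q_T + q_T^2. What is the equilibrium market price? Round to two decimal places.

272.40

Kestrel's profit: π_K = (365 - Q)q_K - (105q_K + q_K²). Setting ∂π_K/∂q_K = 0: 260 - 4q_K - (q_T) = 0.
Talus's profit: π_T = (365 - Q)q_T - (162q_T + q_T²). Setting ∂π_T/∂q_T = 0: 203 - 4q_T - (q_K) = 0.
Rearranging gives the reaction functions q_K = (260 - q_T)/4 and q_T = (203 - q_K)/4.
Substituting one into the other gives q_K = 279/5 and q_T = 184/5.
Total output Q = 463/5, so price P = 365 - 463/5 = 1362/5.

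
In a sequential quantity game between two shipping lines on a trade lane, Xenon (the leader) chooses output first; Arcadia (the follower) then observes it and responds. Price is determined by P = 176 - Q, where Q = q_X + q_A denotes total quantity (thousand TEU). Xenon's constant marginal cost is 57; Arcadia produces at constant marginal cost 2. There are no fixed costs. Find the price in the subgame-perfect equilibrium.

73

Solve by backward induction. Given q_X, the follower Arcadia maximises π_A = (176 - q_X - q_A)q_A - 2q_A.
∂π_A/∂q_A = 174 - q_X - 2q_A = 0 gives the reaction function q_A = (174 - q_X)/2.
Xenon substitutes q_A(q_X) into its own profit: π_X = q_X(176 - q_X - (174 - q_X)/2) - 57q_X = (89 - (1/2)q_X)q_X - 57q_X.
Leader FOC: 32 - q_X = 0, so q_X = 32.
Then q_A = (174 - 32)/2 = 71.
Total output Q = 103, so price P = 176 - 103 = 73.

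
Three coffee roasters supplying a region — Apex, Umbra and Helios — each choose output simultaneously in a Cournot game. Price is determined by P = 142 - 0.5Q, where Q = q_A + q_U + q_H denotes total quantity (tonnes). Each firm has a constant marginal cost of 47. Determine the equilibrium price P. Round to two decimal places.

A representative firm's profit is π_i = q_i(142 - 0.5Q) - 47q_i.
Setting ∂π_i/∂q_i = 0 with rivals' quantities fixed: 95 - q_i - (1/2)·Σ_{j≠i} q_j = 0.
By symmetry each firm produces the same amount; substituting Σ_{j≠i} q_j = 2q_i yields q_i = 95/2.
Total output Q = 285/2, so price P = 142 - (1/2)·(285/2) = 283/4.

70.75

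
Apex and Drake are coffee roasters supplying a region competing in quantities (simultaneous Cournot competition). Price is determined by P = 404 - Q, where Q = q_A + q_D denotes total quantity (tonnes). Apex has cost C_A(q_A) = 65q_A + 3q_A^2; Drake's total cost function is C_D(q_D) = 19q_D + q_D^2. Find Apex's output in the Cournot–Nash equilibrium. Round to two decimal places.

31.32

Apex's profit: π_A = (404 - Q)q_A - (65q_A + 3q_A²). Setting ∂π_A/∂q_A = 0: 339 - 8q_A - (q_D) = 0.
Drake's profit: π_D = (404 - Q)q_D - (19q_D + q_D²). Setting ∂π_D/∂q_D = 0: 385 - 4q_D - (q_A) = 0.
So q_A = (339 - q_D)/8 and q_D = (385 - q_A)/4.
Solving the pair: q_A = 971/31, q_D = 88.4194.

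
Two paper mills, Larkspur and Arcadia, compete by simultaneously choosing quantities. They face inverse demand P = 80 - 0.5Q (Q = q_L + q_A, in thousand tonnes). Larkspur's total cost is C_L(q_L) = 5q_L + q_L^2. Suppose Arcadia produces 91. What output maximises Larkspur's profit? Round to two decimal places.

9.83

With the rival's output fixed at 91, Larkspur's profit is π_L = (80 - (1/2)·91 - (1/2)q_L)q_L - (5q_L + q_L²) = (69/2 - (1/2)q_L)q_L - (5q_L + q_L²).
∂π_L/∂q_L = 59/2 - 3q_L = 0, so q_L = 59/6.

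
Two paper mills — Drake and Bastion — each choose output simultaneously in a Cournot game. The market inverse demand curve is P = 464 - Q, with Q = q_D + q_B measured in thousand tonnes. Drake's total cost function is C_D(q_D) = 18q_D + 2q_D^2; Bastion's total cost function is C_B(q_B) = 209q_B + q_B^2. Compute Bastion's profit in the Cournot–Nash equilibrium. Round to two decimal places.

4442.56

Drake's profit: π_D = (464 - Q)q_D - (18q_D + 2q_D²). Setting ∂π_D/∂q_D = 0: 446 - 6q_D - (q_B) = 0.
Bastion's profit: π_B = (464 - Q)q_B - (209q_B + q_B²). Setting ∂π_B/∂q_B = 0: 255 - 4q_B - (q_D) = 0.
Rearranging gives the reaction functions q_D = (446 - q_B)/6 and q_B = (255 - q_D)/4.
Solving the pair: q_D = 1529/23, q_B = 1084/23.
Price P = 464 - 113.6087 = 350.3913.
Bastion's profit: 350.3913·(1084/23) - 209·(1084/23) - (1084/23)² = 4442.5558.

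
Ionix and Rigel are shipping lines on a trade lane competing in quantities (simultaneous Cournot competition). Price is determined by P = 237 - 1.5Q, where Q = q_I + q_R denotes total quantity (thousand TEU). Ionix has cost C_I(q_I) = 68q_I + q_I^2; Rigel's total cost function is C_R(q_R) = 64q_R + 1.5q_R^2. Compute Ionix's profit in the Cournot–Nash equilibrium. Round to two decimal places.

Ionix's profit: π_I = (237 - 1.5Q)q_I - (68q_I + q_I²). Setting ∂π_I/∂q_I = 0: 169 - 5q_I - (3/2)(q_R) = 0.
Rigel's first-order condition: 173 - 6q_R - (3/2)(q_I) = 0.
Best responses: q_I = (169 - (3/2)q_R)/5, q_R = (173 - (3/2)q_I)/6.
Solving the pair: q_I = 1006/37, q_R = 22.0360.
Price P = 237 - (3/2)·49.2252 = 163.1622.
Ionix's profit: 163.1622·(1006/37) - 68·(1006/37) - (1006/37)² = 1848.1300.

1848.13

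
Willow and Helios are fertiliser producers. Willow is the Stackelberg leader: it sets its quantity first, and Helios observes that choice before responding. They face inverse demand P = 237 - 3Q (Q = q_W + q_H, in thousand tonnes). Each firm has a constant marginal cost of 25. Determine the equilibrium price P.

Solve by backward induction. Given q_W, the follower Helios maximises π_H = (237 - 3q_W - 3q_H)q_H - 25q_H.
∂π_H/∂q_H = 212 - 3q_W - 6q_H = 0 gives the reaction function q_H = (212 - 3q_W)/6.
The leader anticipates this reaction. Substituting into P = 237 - 3Q gives P = 131 - (3/2)q_W, so π_W = (131 - (3/2)q_W)q_W - 25q_W.
Leader FOC: 106 - 3q_W = 0, so q_W = 106/3.
Then q_H = (212 - 3·(106/3))/6 = 53/3.
Total output Q = 53, so price P = 237 - 3·53 = 78.

78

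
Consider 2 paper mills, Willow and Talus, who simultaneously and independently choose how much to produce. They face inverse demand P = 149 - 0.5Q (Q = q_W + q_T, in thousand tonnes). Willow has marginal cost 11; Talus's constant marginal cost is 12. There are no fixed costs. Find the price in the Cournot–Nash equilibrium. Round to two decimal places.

57.33

Willow's profit: π_W = (149 - 0.5Q)q_W - (11q_W). Setting ∂π_W/∂q_W = 0: 138 - q_W - (1/2)(q_T) = 0.
Talus's profit: π_T = (149 - 0.5Q)q_T - (12q_T). Setting ∂π_T/∂q_T = 0: 137 - q_T - (1/2)(q_W) = 0.
Best responses: q_W = (138 - (1/2)q_T), q_T = (137 - (1/2)q_W).
Solving the pair: q_W = 278/3, q_T = 272/3.
Total output Q = 550/3, so price P = 149 - (1/2)·(550/3) = 172/3.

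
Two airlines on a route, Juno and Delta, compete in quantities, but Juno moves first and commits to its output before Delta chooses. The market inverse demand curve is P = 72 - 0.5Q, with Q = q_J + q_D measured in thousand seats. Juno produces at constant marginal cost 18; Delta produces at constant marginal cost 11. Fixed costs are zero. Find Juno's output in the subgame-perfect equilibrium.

47

The follower Delta best-responds to any q_J: π_D = (72 - 0.5Q)q_D - 11q_D.
∂π_D/∂q_D = 61 - (1/2)q_J - q_D = 0 gives the reaction function q_D = (61 - (1/2)q_J).
Juno substitutes q_D(q_J) into its own profit: π_J = q_J(72 - (1/2)q_J - (61 - (1/2)q_J)/2) - 18q_J = (83/2 - (1/4)q_J)q_J - 18q_J.
The leader's first-order condition 47/2 - (1/2)q_J = 0 yields q_J = 47.
Then q_D = (61 - (1/2)·47) = 75/2.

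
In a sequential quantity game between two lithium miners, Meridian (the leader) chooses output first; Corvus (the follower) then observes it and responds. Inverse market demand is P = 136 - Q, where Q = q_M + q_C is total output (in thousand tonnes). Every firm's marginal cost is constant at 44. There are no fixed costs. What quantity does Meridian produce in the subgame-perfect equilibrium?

Solve by backward induction. Given q_M, the follower Corvus maximises π_C = (136 - q_M - q_C)q_C - 44q_C.
Follower FOC: 92 - q_M - 2q_C = 0, so q_C(q_M) = (92 - q_M)/2.
The leader anticipates this reaction. Substituting into P = 136 - Q gives P = 90 - (1/2)q_M, so π_M = (90 - (1/2)q_M)q_M - 44q_M.
Maximising: ∂π_M/∂q_M = 46 - q_M = 0, giving q_M = 46.
Then q_C = (92 - 46)/2 = 23.

46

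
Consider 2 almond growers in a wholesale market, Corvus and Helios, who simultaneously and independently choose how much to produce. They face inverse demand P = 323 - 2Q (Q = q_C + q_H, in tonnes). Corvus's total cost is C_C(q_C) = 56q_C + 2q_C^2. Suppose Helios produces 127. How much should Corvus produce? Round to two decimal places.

1.63

With the rival's output fixed at 127, Corvus's profit is π_C = (323 - 2·127 - 2q_C)q_C - (56q_C + 2q_C²) = (69 - 2q_C)q_C - (56q_C + 2q_C²).
∂π_C/∂q_C = 13 - 8q_C = 0, so q_C = 13/8.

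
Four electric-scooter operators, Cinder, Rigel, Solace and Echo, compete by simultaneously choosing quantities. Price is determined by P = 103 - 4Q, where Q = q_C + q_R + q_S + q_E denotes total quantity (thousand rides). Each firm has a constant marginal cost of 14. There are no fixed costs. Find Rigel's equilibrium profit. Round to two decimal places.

79.21

A representative firm's profit is π_i = q_i(103 - 4Q) - 14q_i.
Setting ∂π_i/∂q_i = 0 with rivals' quantities fixed: 89 - 8q_i - 4·Σ_{j≠i} q_j = 0.
With identical firms every q_j equals q_i, so Σ_{j≠i} q_j = 3q_i and 89 = 20q_i, giving q_i = 89/20.
Price P = 103 - 4·(89/5) = 159/5.
Rigel's profit: (159/5 - 14)·(89/20) = 79.2100.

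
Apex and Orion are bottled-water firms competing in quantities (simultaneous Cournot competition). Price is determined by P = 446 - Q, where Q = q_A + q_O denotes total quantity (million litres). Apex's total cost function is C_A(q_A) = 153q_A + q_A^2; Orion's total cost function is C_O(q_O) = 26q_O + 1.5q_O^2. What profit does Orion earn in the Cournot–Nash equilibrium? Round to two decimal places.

13322.50

Apex's profit: π_A = (446 - Q)q_A - (153q_A + q_A²). Setting ∂π_A/∂q_A = 0: 293 - 4q_A - (q_O) = 0.
Orion's first-order condition: 420 - 5q_O - (q_A) = 0.
Rearranging gives the reaction functions q_A = (293 - q_O)/4 and q_O = (420 - q_A)/5.
Solving the pair: q_A = 55, q_O = 73.
Price P = 446 - 128 = 318.
Orion's profit: 318·73 - 26·73 - (3/2)·73² = 13322.5000.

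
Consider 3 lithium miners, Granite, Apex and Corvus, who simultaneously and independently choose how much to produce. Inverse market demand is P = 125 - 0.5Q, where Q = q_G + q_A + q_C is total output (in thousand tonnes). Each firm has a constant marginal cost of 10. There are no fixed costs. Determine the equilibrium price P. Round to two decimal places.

A representative firm's profit is π_i = q_i(125 - 0.5Q) - 10q_i.
First-order condition (treating rivals' output as given): 115 - q_i - (1/2)·Σ_{j≠i} q_j = 0.
With identical firms every q_j equals q_i, so Σ_{j≠i} q_j = 2q_i and 115 = 2q_i, giving q_i = 115/2.
Total output Q = 345/2, so price P = 125 - (1/2)·(345/2) = 155/4.

38.75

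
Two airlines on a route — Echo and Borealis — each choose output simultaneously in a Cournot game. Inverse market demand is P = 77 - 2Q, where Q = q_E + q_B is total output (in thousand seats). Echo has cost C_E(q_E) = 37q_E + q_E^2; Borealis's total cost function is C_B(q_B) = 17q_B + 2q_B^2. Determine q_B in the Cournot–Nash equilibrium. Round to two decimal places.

Echo's profit: π_E = (77 - 2Q)q_E - (37q_E + q_E²). Setting ∂π_E/∂q_E = 0: 40 - 6q_E - 2(q_B) = 0.
Borealis's first-order condition: 60 - 8q_B - 2(q_E) = 0.
Rearranging gives the reaction functions q_E = (40 - 2q_B)/6 and q_B = (60 - 2q_E)/8.
Solving the pair: q_E = 50/11, q_B = 70/11.

6.36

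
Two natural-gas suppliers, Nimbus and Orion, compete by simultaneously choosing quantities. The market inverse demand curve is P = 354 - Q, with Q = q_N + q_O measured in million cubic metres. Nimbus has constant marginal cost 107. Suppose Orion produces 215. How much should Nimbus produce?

With the rival's output fixed at 215, Nimbus's profit is π_N = (354 - 215 - q_N)q_N - (107q_N) = (139 - q_N)q_N - (107q_N).
∂π_N/∂q_N = 32 - 2q_N = 0, so q_N = 16.

16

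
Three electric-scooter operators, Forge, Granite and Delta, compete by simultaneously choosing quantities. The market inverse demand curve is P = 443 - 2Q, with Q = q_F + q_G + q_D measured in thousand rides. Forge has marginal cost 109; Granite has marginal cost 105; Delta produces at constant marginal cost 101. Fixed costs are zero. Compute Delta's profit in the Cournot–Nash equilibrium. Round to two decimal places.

3916.13

Forge's profit: π_F = (443 - 2Q)q_F - (109q_F). Setting ∂π_F/∂q_F = 0: 334 - 4q_F - 2(q_G + q_D) = 0.
Granite's profit: π_G = (443 - 2Q)q_G - (105q_G). Setting ∂π_G/∂q_G = 0: 338 - 4q_G - 2(q_F + q_D) = 0.
Delta's profit: π_D = (443 - 2Q)q_D - (101q_D). Setting ∂π_D/∂q_D = 0: 342 - 4q_D - 2(q_F + q_G) = 0.
Summing all 3 equations gives 1014 − 8Q = 0, hence Q = 507/4.
Back-substituting: q_F = (334 − 507/2)/2 = 161/4, q_G = (338 − 507/2)/2 = 169/4, q_D = (342 − 507/2)/2 = 177/4.
Price P = 443 - 2·(507/4) = 379/2.
Delta's profit: (379/2 - 101)·(177/4) = 3916.1250.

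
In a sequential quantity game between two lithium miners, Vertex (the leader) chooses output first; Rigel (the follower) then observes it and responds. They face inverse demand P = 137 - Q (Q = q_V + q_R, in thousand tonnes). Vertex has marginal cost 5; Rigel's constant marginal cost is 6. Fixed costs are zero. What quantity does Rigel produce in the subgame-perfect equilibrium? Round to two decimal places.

The follower Rigel best-responds to any q_V: π_R = (137 - Q)q_R - 6q_R.
Follower FOC: 131 - q_V - 2q_R = 0, so q_R(q_V) = (131 - q_V)/2.
The leader anticipates this reaction. Substituting into P = 137 - Q gives P = 143/2 - (1/2)q_V, so π_V = (143/2 - (1/2)q_V)q_V - 5q_V.
Leader FOC: 133/2 - q_V = 0, so q_V = 133/2.
Then q_R = (131 - 133/2)/2 = 129/4.

32.25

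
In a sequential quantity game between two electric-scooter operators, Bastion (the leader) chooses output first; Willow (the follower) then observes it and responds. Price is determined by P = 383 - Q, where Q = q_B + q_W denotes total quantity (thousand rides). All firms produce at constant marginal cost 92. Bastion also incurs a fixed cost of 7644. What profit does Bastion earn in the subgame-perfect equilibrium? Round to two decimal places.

Solve by backward induction. Given q_B, the follower Willow maximises π_W = (383 - q_B - q_W)q_W - 92q_W.
Setting the follower's marginal profit to zero, 291 - q_B - 2q_W = 0, i.e. q_W = (291 - q_B)/2.
Bastion substitutes q_W(q_B) into its own profit: π_B = q_B(383 - q_B - (291 - q_B)/2) - 92q_B = (475/2 - (1/2)q_B)q_B - 92q_B.
The leader's first-order condition 291/2 - q_B = 0 yields q_B = 291/2.
Then q_W = (291 - 291/2)/2 = 291/4.
Price P = 383 - 873/4 = 659/4.
Bastion's profit: (659/4 - 92)·(291/2) - 7644 = 2941.1250.

2941.13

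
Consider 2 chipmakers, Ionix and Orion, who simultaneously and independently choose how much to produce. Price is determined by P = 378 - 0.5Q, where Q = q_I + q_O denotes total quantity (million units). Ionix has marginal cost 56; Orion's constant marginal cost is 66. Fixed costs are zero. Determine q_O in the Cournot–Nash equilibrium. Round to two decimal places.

201.33

Ionix's profit: π_I = (378 - 0.5Q)q_I - (56q_I). Setting ∂π_I/∂q_I = 0: 322 - q_I - (1/2)(q_O) = 0.
Orion's first-order condition: 312 - q_O - (1/2)(q_I) = 0.
Best responses: q_I = (322 - (1/2)q_O), q_O = (312 - (1/2)q_I).
Solving the pair: q_I = 664/3, q_O = 604/3.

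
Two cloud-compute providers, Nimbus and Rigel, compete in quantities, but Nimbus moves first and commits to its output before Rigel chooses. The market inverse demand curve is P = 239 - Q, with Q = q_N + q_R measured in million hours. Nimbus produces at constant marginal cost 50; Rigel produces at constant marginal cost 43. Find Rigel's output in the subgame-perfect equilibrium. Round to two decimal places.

Solve by backward induction. Given q_N, the follower Rigel maximises π_R = (239 - q_N - q_R)q_R - 43q_R.
Setting the follower's marginal profit to zero, 196 - q_N - 2q_R = 0, i.e. q_R = (196 - q_N)/2.
The leader anticipates this reaction. Substituting into P = 239 - Q gives P = 141 - (1/2)q_N, so π_N = (141 - (1/2)q_N)q_N - 50q_N.
Leader FOC: 91 - q_N = 0, so q_N = 91.
Then q_R = (196 - 91)/2 = 105/2.

52.50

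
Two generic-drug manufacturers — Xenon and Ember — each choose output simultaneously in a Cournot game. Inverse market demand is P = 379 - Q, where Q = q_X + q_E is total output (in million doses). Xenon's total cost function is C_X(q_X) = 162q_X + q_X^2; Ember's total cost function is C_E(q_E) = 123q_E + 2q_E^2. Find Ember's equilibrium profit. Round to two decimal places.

Xenon's profit: π_X = (379 - Q)q_X - (162q_X + q_X²). Setting ∂π_X/∂q_X = 0: 217 - 4q_X - (q_E) = 0.
Ember's first-order condition: 256 - 6q_E - (q_X) = 0.
Rearranging gives the reaction functions q_X = (217 - q_E)/4 and q_E = (256 - q_X)/6.
Substituting one into the other gives q_X = 1046/23 and q_E = 807/23.
Price P = 379 - 1853/23 = 298.4348.
Ember's profit: 298.4348·(807/23) - 123·(807/23) - 2(807/23)² = 3693.2836.

3693.28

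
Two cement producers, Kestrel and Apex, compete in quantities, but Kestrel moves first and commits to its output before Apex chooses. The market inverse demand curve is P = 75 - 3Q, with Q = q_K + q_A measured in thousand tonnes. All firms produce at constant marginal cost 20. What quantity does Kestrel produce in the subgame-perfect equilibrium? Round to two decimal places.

Solve by backward induction. Given q_K, the follower Apex maximises π_A = (75 - 3q_K - 3q_A)q_A - 20q_A.
Setting the follower's marginal profit to zero, 55 - 3q_K - 6q_A = 0, i.e. q_A = (55 - 3q_K)/6.
Kestrel substitutes q_A(q_K) into its own profit: π_K = q_K(75 - 3q_K - (55 - 3q_K)/2) - 20q_K = (95/2 - (3/2)q_K)q_K - 20q_K.
The leader's first-order condition 55/2 - 3q_K = 0 yields q_K = 55/6.
Then q_A = (55 - 3·(55/6))/6 = 55/12.

9.17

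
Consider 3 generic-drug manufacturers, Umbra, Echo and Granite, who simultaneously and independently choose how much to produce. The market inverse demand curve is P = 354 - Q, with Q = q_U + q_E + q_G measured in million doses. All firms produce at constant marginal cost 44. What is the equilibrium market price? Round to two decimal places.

A representative firm's profit is π_i = q_i(354 - Q) - 44q_i.
First-order condition (treating rivals' output as given): 310 - 2q_i - Σ_{j≠i} q_j = 0.
By symmetry each firm produces the same amount; substituting Σ_{j≠i} q_j = 2q_i yields q_i = 310/4 = 155/2.
Total output Q = 465/2, so price P = 354 - 465/2 = 243/2.

121.50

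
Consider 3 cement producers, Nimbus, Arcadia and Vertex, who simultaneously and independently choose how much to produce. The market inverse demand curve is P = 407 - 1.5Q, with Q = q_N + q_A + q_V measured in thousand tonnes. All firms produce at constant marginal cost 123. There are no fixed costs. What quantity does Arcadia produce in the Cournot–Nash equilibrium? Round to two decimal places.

Each firm earns π_i = (407 - 1.5Q)q_i - 123q_i.
Setting ∂π_i/∂q_i = 0 with rivals' quantities fixed: 284 - 3q_i - (3/2)·Σ_{j≠i} q_j = 0.
With identical firms every q_j equals q_i, so Σ_{j≠i} q_j = 2q_i and 284 = 6q_i, giving q_i = 142/3.

47.33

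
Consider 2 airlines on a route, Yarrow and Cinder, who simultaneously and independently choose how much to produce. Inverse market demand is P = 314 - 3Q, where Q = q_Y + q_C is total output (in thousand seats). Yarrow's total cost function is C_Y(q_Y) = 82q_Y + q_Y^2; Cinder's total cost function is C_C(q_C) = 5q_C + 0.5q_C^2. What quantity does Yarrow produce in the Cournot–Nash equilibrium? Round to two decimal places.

14.83

Yarrow's profit: π_Y = (314 - 3Q)q_Y - (82q_Y + q_Y²). Setting ∂π_Y/∂q_Y = 0: 232 - 8q_Y - 3(q_C) = 0.
Cinder's first-order condition: 309 - 7q_C - 3(q_Y) = 0.
So q_Y = (232 - 3q_C)/8 and q_C = (309 - 3q_Y)/7.
Solving the pair: q_Y = 697/47, q_C = 1776/47.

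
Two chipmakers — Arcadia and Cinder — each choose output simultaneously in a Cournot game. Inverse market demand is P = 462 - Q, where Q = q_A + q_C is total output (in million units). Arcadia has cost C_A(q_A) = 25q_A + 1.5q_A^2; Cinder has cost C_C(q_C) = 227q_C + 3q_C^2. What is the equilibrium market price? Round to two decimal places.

359.46

Arcadia's profit: π_A = (462 - Q)q_A - (25q_A + (3/2)q_A²). Setting ∂π_A/∂q_A = 0: 437 - 5q_A - (q_C) = 0.
Cinder's first-order condition: 235 - 8q_C - (q_A) = 0.
Best responses: q_A = (437 - q_C)/5, q_C = (235 - q_A)/8.
Substituting one into the other gives q_A = 1087/13 and q_C = 246/13.
Total output Q = 1333/13, so price P = 462 - 1333/13 = 359.4615.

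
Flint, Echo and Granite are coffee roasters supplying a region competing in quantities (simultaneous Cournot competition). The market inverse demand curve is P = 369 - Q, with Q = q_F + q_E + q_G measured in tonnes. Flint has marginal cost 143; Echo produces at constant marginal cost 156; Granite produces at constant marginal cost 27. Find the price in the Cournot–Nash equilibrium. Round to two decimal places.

Flint's profit: π_F = (369 - Q)q_F - (143q_F). Setting ∂π_F/∂q_F = 0: 226 - 2q_F - (q_E + q_G) = 0.
Echo's profit: π_E = (369 - Q)q_E - (156q_E). Setting ∂π_E/∂q_E = 0: 213 - 2q_E - (q_F + q_G) = 0.
Granite's first-order condition: 342 - 2q_G - (q_F + q_E) = 0.
Adding the 3 conditions: 781 − 2Q − 2Q = 0, i.e. Q = 781/4.
Back-substituting: q_F = (226 − 781/4) = 123/4, q_E = (213 − 781/4) = 71/4, q_G = (342 − 781/4) = 587/4.
Total output Q = 781/4, so price P = 369 - 781/4 = 695/4.

173.75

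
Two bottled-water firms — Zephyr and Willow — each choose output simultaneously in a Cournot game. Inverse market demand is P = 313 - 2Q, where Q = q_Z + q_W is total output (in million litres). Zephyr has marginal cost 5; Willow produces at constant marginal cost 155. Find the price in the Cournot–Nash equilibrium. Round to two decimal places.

Zephyr's profit: π_Z = (313 - 2Q)q_Z - (5q_Z). Setting ∂π_Z/∂q_Z = 0: 308 - 4q_Z - 2(q_W) = 0.
Willow's profit: π_W = (313 - 2Q)q_W - (155q_W). Setting ∂π_W/∂q_W = 0: 158 - 4q_W - 2(q_Z) = 0.
So q_Z = (308 - 2q_W)/4 and q_W = (158 - 2q_Z)/4.
Substituting one into the other gives q_Z = 229/3 and q_W = 4/3.
Total output Q = 233/3, so price P = 313 - 2·(233/3) = 473/3.

157.67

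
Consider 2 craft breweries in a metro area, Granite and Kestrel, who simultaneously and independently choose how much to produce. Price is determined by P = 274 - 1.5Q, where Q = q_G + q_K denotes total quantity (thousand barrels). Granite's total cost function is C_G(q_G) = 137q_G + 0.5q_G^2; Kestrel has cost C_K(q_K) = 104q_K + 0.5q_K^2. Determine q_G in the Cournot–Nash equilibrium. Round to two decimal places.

21.31

Granite's profit: π_G = (274 - 1.5Q)q_G - (137q_G + (1/2)q_G²). Setting ∂π_G/∂q_G = 0: 137 - 4q_G - (3/2)(q_K) = 0.
Kestrel's first-order condition: 170 - 4q_K - (3/2)(q_G) = 0.
Best responses: q_G = (137 - (3/2)q_K)/4, q_K = (170 - (3/2)q_G)/4.
Substituting one into the other gives q_G = 1172/55 and q_K = 1898/55.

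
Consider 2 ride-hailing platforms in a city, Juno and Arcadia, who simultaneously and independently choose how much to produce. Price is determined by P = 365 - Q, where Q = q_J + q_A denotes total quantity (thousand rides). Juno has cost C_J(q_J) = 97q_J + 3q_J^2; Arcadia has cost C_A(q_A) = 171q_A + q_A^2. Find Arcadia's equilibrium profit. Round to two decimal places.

3431.13

Juno's profit: π_J = (365 - Q)q_J - (97q_J + 3q_J²). Setting ∂π_J/∂q_J = 0: 268 - 8q_J - (q_A) = 0.
Arcadia's first-order condition: 194 - 4q_A - (q_J) = 0.
Rearranging gives the reaction functions q_J = (268 - q_A)/8 and q_A = (194 - q_J)/4.
Substituting one into the other gives q_J = 878/31 and q_A = 1284/31.
Price P = 365 - 69.7419 = 295.2581.
Arcadia's profit: 295.2581·(1284/31) - 171·(1284/31) - (1284/31)² = 3431.1259.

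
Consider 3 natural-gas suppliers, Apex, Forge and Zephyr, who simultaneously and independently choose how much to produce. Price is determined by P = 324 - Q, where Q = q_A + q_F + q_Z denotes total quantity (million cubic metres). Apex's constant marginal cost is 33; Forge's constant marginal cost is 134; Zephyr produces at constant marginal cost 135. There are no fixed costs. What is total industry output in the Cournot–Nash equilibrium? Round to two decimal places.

Apex's profit: π_A = (324 - Q)q_A - (33q_A). Setting ∂π_A/∂q_A = 0: 291 - 2q_A - (q_F + q_Z) = 0.
Forge's first-order condition: 190 - 2q_F - (q_A + q_Z) = 0.
Zephyr's profit: π_Z = (324 - Q)q_Z - (135q_Z). Setting ∂π_Z/∂q_Z = 0: 189 - 2q_Z - (q_A + q_F) = 0.
Adding the 3 conditions: 670 − 2Q − 2Q = 0, i.e. Q = 335/2.
Back-substituting: q_A = (291 − 335/2) = 247/2, q_F = (190 − 335/2) = 45/2, q_Z = (189 − 335/2) = 43/2.
Total output Q = 247/2 + 45/2 + 43/2 = 335/2.

167.50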